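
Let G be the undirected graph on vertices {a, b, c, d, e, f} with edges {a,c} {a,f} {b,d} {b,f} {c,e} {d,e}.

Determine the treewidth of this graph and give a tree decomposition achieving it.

Every bag has size at most 3, so the width is 3 − 1 = 2 and tw(G) ≤ 2. For the lower bound, G contains the cycle a–c–e–d–b–f–a, so G is not a forest; only forests have treewidth ≤ 1, hence tw(G) ≥ 2. The upper and lower bounds meet at 2, so that is the treewidth.

Treewidth 2.
One optimal decomposition is:
Bags: B1 = {a, c, e}  B2 = {a, d, e}  B3 = {a, b, d}  B4 = {a, b, f}
Tree: B1–B2, B2–B3, B3–B4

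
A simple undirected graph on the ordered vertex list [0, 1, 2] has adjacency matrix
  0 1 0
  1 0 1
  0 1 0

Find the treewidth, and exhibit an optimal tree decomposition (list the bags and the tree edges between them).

Every bag has size at most 2, so the width is 2 − 1 = 1 and tw(G) ≤ 1. G has an edge, so its treewidth is at least 1. Hence tw(G) = 1 exactly.

Treewidth 1.
One optimal decomposition is:
Bags: B1 = {1, 2}  B2 = {0, 1}
Tree: B1–B2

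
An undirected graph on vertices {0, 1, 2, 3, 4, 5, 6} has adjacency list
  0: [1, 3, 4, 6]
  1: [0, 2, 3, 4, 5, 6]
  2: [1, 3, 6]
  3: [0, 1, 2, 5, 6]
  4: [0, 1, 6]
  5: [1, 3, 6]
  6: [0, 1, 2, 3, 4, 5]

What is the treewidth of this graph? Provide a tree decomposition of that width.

The largest bag has 4 vertices, giving width 3; this decomposition certifies tw(G) ≤ 3. Conversely, {0, 1, 3, 6} is a clique of size 4, and the vertices of any clique must share a bag in every tree decomposition; so some bag has ≥ 4 vertices and tw(G) ≥ 3. Hence tw(G) = 3 exactly.

Treewidth 3.
Bags: B1 = {1, 3, 5, 6}  B2 = {1, 2, 3, 6}  B3 = {0, 1, 3, 6}  B4 = {0, 1, 4, 6}
Tree: B1–B2, B1–B3, B3–B4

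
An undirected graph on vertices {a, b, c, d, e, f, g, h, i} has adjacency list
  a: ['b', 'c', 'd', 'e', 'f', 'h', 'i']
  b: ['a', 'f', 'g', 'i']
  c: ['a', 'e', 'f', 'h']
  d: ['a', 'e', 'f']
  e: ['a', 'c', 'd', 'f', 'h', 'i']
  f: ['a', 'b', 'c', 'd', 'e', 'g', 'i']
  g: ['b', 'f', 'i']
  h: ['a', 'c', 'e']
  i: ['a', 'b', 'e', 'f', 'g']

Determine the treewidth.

A width-3 tree decomposition is:
Bags: B1 = {a, e, f, i}  B2 = {a, c, e, f}  B3 = {a, b, f, i}  B4 = {a, c, e, h}  B5 = {a, d, e, f}  B6 = {b, f, g, i}
Tree: B1–B2, B1–B3, B2–B4, B1–B5, B3–B6
Each bag holds 4 vertices, so the decomposition has width 3, which upper-bounds the treewidth. Conversely, {a, c, e, h} is a clique of size 4, and the vertices of any clique must share a bag in every tree decomposition; so some bag has ≥ 4 vertices and tw(G) ≥ 3. Therefore the treewidth is 3.

3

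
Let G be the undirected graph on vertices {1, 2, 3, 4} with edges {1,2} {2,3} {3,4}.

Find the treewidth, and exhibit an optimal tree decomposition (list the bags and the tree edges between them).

Every bag has size at most 2, so the width is 2 − 1 = 1 and tw(G) ≤ 1. Since G has at least one edge (e.g. 4–3), it is not an edgeless graph, so tw(G) ≥ 1. Combining the bounds, tw(G) = 1.

Treewidth 1.
Bags: B1 = {3, 4}  B2 = {2, 3}  B3 = {1, 2}
Tree: B1–B2, B2–B3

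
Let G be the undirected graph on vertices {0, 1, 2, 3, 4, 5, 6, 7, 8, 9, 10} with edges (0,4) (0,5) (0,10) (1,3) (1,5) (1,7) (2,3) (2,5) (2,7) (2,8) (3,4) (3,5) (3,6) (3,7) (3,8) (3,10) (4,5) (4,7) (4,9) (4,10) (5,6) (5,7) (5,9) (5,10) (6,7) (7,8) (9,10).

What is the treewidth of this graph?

3

A width-3 tree decomposition is:
Bags: B1 = {3, 4, 5, 7}  B2 = {2, 3, 5, 7}  B3 = {3, 5, 6, 7}  B4 = {3, 4, 5, 10}  B5 = {2, 3, 7, 8}  B6 = {4, 5, 9, 10}  B7 = {1, 3, 5, 7}  B8 = {0, 4, 5, 10}
Tree: B1–B2, B1–B3, B1–B4, B2–B5, B4–B6, B3–B7, B6–B8
Each bag holds 4 vertices, so the decomposition has width 3, which upper-bounds the treewidth. Conversely, {2, 3, 7, 8} is a clique of size 4, and the vertices of any clique must share a bag in every tree decomposition; so some bag has ≥ 4 vertices and tw(G) ≥ 3. Hence tw(G) = 3 exactly.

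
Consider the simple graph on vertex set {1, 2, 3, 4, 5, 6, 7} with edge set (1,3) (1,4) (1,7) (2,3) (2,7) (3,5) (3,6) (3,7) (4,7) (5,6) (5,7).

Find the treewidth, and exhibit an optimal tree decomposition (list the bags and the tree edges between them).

Every bag has size at most 3, so the width is 3 − 1 = 2 and tw(G) ≤ 2. For the lower bound, the 3 vertices {3, 5, 6} are pairwise adjacent, and any tree decomposition puts a clique entirely inside one bag — forcing width ≥ 2. The upper and lower bounds meet at 2, so that is the treewidth.

Treewidth 2.
Bags: B1 = {2, 3, 7}  B2 = {1, 3, 7}  B3 = {3, 5, 7}  B4 = {3, 5, 6}  B5 = {1, 4, 7}
Tree: B1–B2, B1–B3, B3–B4, B2–B5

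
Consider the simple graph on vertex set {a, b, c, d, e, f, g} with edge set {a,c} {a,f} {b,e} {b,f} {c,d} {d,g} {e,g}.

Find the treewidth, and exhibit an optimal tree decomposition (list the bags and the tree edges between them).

Each bag holds 3 vertices, so the decomposition has width 2, which upper-bounds the treewidth. For the lower bound, G contains the cycle a–c–d–g–e–b–f–a, so G is not a forest; only forests have treewidth ≤ 1, hence tw(G) ≥ 2. The upper and lower bounds meet at 2, so that is the treewidth.

Treewidth 2.
One optimal decomposition is:
Bags: B1 = {a, c, d}  B2 = {a, d, g}  B3 = {a, e, g}  B4 = {a, b, e}  B5 = {a, b, f}
Tree: B1–B2, B2–B3, B3–B4, B4–B5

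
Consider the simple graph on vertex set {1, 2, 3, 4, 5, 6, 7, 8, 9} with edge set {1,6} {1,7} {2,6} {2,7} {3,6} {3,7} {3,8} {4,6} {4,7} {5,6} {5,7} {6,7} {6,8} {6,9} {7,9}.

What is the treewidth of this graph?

2

A width-2 tree decomposition is:
Bags: B1 = {3, 6, 7}  B2 = {3, 6, 8}  B3 = {5, 6, 7}  B4 = {1, 6, 7}  B5 = {6, 7, 9}  B6 = {2, 6, 7}  B7 = {4, 6, 7}
Tree: B1–B2, B1–B3, B3–B4, B1–B5, B3–B6, B5–B7
The largest bag has 3 vertices, giving width 2; this decomposition certifies tw(G) ≤ 2. For the lower bound, the 3 vertices {3, 6, 8} are pairwise adjacent, and any tree decomposition puts a clique entirely inside one bag — forcing width ≥ 2. Hence tw(G) = 2 exactly.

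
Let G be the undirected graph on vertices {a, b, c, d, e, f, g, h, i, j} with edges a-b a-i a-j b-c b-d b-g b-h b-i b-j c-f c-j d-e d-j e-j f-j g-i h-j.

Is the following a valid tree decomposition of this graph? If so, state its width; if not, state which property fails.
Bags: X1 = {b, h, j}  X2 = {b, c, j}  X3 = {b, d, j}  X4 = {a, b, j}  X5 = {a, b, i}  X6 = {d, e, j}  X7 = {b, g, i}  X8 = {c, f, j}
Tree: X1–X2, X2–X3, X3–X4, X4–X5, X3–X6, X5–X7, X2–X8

Yes; width 2.

Checking the three conditions: (i) the bags cover all of {a, b, c, d, e, f, g, h, i, j}; (ii) for each edge, some bag contains both endpoints; (iii) the bags containing any fixed vertex form a subtree. All hold, so the decomposition is valid with width 3 − 1 = 2.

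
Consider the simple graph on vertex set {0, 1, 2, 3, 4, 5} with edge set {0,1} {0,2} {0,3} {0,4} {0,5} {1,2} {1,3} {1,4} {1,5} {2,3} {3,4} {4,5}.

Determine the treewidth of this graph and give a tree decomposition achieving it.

Every bag has size at most 4, so the width is 4 − 1 = 3 and tw(G) ≤ 3. On the other hand G contains the 4-clique {0, 1, 2, 3}. A clique must lie in a single bag of any decomposition, so no decomposition can have width below 3. Combining the bounds, tw(G) = 3.

Treewidth 3.
Bags: B1 = {0, 1, 3, 4}  B2 = {0, 1, 4, 5}  B3 = {0, 1, 2, 3}
Tree: B1–B2, B1–B3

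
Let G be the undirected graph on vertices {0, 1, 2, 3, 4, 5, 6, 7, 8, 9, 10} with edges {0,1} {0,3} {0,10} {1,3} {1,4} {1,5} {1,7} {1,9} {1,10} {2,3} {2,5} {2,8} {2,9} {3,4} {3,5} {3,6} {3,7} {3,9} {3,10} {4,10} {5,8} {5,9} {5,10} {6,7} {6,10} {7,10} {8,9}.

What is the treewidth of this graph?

A width-3 tree decomposition is:
Bags: B1 = {1, 3, 5, 10}  B2 = {1, 3, 5, 9}  B3 = {1, 3, 4, 10}  B4 = {0, 1, 3, 10}  B5 = {1, 3, 7, 10}  B6 = {2, 3, 5, 9}  B7 = {2, 5, 8, 9}  B8 = {3, 6, 7, 10}
Tree: B1–B2, B1–B3, B3–B4, B1–B5, B2–B6, B6–B7, B5–B8
Each bag holds 4 vertices, so the decomposition has width 3, which upper-bounds the treewidth. For the lower bound, the 4 vertices {2, 5, 8, 9} are pairwise adjacent, and any tree decomposition puts a clique entirely inside one bag — forcing width ≥ 3. Hence tw(G) = 3 exactly.

3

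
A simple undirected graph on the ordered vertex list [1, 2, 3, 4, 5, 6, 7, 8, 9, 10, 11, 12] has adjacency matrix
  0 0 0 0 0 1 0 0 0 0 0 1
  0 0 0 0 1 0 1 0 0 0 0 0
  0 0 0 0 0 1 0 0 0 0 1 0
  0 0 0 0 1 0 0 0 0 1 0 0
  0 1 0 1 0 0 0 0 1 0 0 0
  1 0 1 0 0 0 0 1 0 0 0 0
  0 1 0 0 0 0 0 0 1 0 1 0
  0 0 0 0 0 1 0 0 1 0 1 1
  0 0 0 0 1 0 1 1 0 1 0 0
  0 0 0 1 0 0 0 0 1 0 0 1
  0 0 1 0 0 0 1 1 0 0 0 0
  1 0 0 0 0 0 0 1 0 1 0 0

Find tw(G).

3

A width-3 tree decomposition is:
Bags: B1 = {1, 3, 6, 12}  B2 = {3, 6, 8, 12}  B3 = {3, 8, 11, 12}  B4 = {8, 10, 11, 12}  B5 = {8, 9, 10, 11}  B6 = {7, 9, 10, 11}  B7 = {4, 7, 9, 10}  B8 = {4, 5, 7, 9}  B9 = {2, 4, 5, 7}
Tree: B1–B2, B2–B3, B3–B4, B4–B5, B5–B6, B6–B7, B7–B8, B8–B9
Each bag holds 4 vertices, so the decomposition has width 3, which upper-bounds the treewidth. For the lower bound: the 4 vertex sets {1,3,6}, {12}, {8}, {7,9,10,11} are disjoint, each induces a connected subgraph, and every pair is joined by at least one edge of G. Contracting each set to a single vertex therefore yields K_{4} as a minor, and since treewidth is minor-monotone, tw(G) ≥ tw(K_{4}) = 3. Hence tw(G) = 3 exactly.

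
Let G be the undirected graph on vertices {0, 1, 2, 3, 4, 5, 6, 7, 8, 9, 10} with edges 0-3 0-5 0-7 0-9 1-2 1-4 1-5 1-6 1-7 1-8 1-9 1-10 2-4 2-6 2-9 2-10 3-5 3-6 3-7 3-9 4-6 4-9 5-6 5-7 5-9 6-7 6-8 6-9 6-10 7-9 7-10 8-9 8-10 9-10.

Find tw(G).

A width-4 tree decomposition is:
Bags: B1 = {1, 5, 6, 7, 9}  B2 = {1, 6, 7, 9, 10}  B3 = {3, 5, 6, 7, 9}  B4 = {0, 3, 5, 7, 9}  B5 = {1, 6, 8, 9, 10}  B6 = {1, 2, 6, 9, 10}  B7 = {1, 2, 4, 6, 9}
Tree: B1–B2, B1–B3, B3–B4, B2–B5, B5–B6, B6–B7
Each bag holds 5 vertices, so the decomposition has width 4, which upper-bounds the treewidth. Conversely, {0, 3, 5, 7, 9} is a clique of size 5, and the vertices of any clique must share a bag in every tree decomposition; so some bag has ≥ 5 vertices and tw(G) ≥ 4. The upper and lower bounds meet at 4, so that is the treewidth.

4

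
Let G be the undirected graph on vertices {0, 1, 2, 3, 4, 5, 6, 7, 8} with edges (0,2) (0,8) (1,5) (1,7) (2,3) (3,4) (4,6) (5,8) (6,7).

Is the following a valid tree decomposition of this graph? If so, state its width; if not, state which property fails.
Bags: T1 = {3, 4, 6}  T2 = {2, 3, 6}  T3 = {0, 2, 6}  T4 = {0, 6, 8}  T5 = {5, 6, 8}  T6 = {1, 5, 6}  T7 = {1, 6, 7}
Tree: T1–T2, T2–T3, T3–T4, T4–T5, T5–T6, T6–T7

Yes; width 2.

Every vertex of G appears in some bag (union = {0, 1, 2, 3, 4, 5, 6, 7, 8}); every edge is covered by a bag; and for each vertex v the set of bags containing v is connected in the bag tree. The decomposition is therefore valid. The largest bag has 3 vertices, so the width is 2.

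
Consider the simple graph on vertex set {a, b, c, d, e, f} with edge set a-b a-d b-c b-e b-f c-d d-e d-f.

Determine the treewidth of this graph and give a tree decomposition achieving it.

Every bag has size at most 3, so the width is 3 − 1 = 2 and tw(G) ≤ 2. The edges e–b–c–d–e form a cycle, so G is not a tree and its treewidth is at least 2. Combining the bounds, tw(G) = 2.

Treewidth 2.
Bags: B1 = {b, d, e}  B2 = {b, c, d}  B3 = {a, b, d}  B4 = {b, d, f}
Tree: B1–B2, B2–B3, B3–B4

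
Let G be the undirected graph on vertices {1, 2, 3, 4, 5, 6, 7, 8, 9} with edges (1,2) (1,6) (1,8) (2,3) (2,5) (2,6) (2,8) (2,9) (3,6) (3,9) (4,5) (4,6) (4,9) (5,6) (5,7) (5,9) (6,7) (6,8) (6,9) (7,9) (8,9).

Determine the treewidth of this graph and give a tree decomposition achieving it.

Treewidth 3.
One such decomposition:
Bags: B1 = {2, 3, 6, 9}  B2 = {2, 5, 6, 9}  B3 = {2, 6, 8, 9}  B4 = {5, 6, 7, 9}  B5 = {1, 2, 6, 8}  B6 = {4, 5, 6, 9}
Tree: B1–B2, B1–B3, B2–B4, B3–B5, B4–B6

Each bag holds 4 vertices, so the decomposition has width 3, which upper-bounds the treewidth. On the other hand G contains the 4-clique {1, 2, 6, 8}. A clique must lie in a single bag of any decomposition, so no decomposition can have width below 3. Combining the bounds, tw(G) = 3.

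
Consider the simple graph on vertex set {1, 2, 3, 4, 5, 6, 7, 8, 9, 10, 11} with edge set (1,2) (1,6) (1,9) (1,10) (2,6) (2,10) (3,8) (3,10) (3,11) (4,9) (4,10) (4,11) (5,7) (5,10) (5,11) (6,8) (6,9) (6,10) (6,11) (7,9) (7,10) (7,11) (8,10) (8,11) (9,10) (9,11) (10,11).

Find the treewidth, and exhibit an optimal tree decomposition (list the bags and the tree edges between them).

Treewidth 3.
One such decomposition:
Bags: B1 = {6, 9, 10, 11}  B2 = {1, 6, 9, 10}  B3 = {7, 9, 10, 11}  B4 = {6, 8, 10, 11}  B5 = {1, 2, 6, 10}  B6 = {4, 9, 10, 11}  B7 = {3, 8, 10, 11}  B8 = {5, 7, 10, 11}
Tree: B1–B2, B1–B3, B1–B4, B2–B5, B3–B6, B4–B7, B3–B8

Each bag holds 4 vertices, so the decomposition has width 3, which upper-bounds the treewidth. Conversely, {1, 6, 9, 10} is a clique of size 4, and the vertices of any clique must share a bag in every tree decomposition; so some bag has ≥ 4 vertices and tw(G) ≥ 3. Therefore the treewidth is 3.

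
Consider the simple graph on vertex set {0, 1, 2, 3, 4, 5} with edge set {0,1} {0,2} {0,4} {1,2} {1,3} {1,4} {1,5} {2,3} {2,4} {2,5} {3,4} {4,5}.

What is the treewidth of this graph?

3

A width-3 tree decomposition is:
Bags: B1 = {1, 2, 3, 4}  B2 = {1, 2, 4, 5}  B3 = {0, 1, 2, 4}
Tree: B1–B2, B2–B3
Each bag holds 4 vertices, so the decomposition has width 3, which upper-bounds the treewidth. For the lower bound, the 4 vertices {0, 1, 2, 4} are pairwise adjacent, and any tree decomposition puts a clique entirely inside one bag — forcing width ≥ 3. The upper and lower bounds meet at 3, so that is the treewidth.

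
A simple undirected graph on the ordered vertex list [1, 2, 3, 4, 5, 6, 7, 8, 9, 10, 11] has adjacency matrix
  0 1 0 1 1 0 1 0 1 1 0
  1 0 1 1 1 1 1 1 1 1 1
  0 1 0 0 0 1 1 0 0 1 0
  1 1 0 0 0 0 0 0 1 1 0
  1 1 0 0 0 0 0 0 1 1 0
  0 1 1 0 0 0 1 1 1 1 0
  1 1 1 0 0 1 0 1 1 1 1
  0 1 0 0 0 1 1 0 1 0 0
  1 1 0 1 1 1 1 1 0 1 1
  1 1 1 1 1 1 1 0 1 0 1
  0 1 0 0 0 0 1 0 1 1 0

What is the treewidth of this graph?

4

A width-4 tree decomposition is:
Bags: B1 = {1, 2, 7, 9, 10}  B2 = {1, 2, 5, 9, 10}  B3 = {2, 6, 7, 9, 10}  B4 = {2, 7, 9, 10, 11}  B5 = {2, 6, 7, 8, 9}  B6 = {2, 3, 6, 7, 10}  B7 = {1, 2, 4, 9, 10}
Tree: B1–B2, B1–B3, B3–B4, B3–B5, B3–B6, B2–B7
Each bag holds 5 vertices, so the decomposition has width 4, which upper-bounds the treewidth. Conversely, {2, 6, 7, 8, 9} is a clique of size 5, and the vertices of any clique must share a bag in every tree decomposition; so some bag has ≥ 5 vertices and tw(G) ≥ 4. Combining the bounds, tw(G) = 4.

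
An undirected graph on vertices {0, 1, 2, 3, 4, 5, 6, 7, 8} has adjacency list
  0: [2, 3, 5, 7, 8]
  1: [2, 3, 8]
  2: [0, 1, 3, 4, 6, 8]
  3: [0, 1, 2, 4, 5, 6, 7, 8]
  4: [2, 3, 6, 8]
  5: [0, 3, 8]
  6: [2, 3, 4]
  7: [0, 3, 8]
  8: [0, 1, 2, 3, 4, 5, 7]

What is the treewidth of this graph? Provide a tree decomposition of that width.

Each bag holds 4 vertices, so the decomposition has width 3, which upper-bounds the treewidth. For the lower bound, the 4 vertices {0, 2, 3, 8} are pairwise adjacent, and any tree decomposition puts a clique entirely inside one bag — forcing width ≥ 3. Combining the bounds, tw(G) = 3.

Treewidth 3.
One such decomposition:
Bags: B1 = {0, 2, 3, 8}  B2 = {2, 3, 4, 8}  B3 = {1, 2, 3, 8}  B4 = {2, 3, 4, 6}  B5 = {0, 3, 5, 8}  B6 = {0, 3, 7, 8}
Tree: B1–B2, B1–B3, B2–B4, B1–B5, B1–B6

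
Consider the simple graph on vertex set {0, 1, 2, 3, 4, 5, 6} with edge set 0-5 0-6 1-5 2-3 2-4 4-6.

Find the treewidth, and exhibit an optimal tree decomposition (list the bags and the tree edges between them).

Treewidth 1.
One such decomposition:
Bags: B1 = {2, 3}  B2 = {2, 4}  B3 = {4, 6}  B4 = {0, 6}  B5 = {0, 5}  B6 = {1, 5}
Tree: B1–B2, B2–B3, B3–B4, B4–B5, B5–B6

Each bag holds 2 vertices, so the decomposition has width 1, which upper-bounds the treewidth. Since G has at least one edge (e.g. 3–2), it is not an edgeless graph, so tw(G) ≥ 1. The upper and lower bounds meet at 1, so that is the treewidth.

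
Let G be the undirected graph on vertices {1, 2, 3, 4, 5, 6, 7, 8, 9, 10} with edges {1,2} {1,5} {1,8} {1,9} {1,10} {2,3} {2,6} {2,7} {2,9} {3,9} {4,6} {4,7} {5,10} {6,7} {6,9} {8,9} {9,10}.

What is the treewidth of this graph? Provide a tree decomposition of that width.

Treewidth 2.
One optimal decomposition is:
Bags: B1 = {2, 6, 9}  B2 = {2, 6, 7}  B3 = {1, 2, 9}  B4 = {1, 9, 10}  B5 = {4, 6, 7}  B6 = {1, 5, 10}  B7 = {1, 8, 9}  B8 = {2, 3, 9}
Tree: B1–B2, B1–B3, B3–B4, B2–B5, B4–B6, B3–B7, B1–B8

Every bag has size at most 3, so the width is 3 − 1 = 2 and tw(G) ≤ 2. On the other hand G contains the 3-clique {1, 8, 9}. A clique must lie in a single bag of any decomposition, so no decomposition can have width below 2. Therefore the treewidth is 2.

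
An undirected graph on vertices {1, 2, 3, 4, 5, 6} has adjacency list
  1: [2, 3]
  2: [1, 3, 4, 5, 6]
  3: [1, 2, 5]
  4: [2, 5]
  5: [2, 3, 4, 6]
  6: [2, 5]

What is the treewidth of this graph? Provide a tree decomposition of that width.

Every bag has size at most 3, so the width is 3 − 1 = 2 and tw(G) ≤ 2. Conversely, {1, 2, 3} is a clique of size 3, and the vertices of any clique must share a bag in every tree decomposition; so some bag has ≥ 3 vertices and tw(G) ≥ 2. The upper and lower bounds meet at 2, so that is the treewidth.

Treewidth 2.
Bags: B1 = {2, 3, 5}  B2 = {1, 2, 3}  B3 = {2, 4, 5}  B4 = {2, 5, 6}
Tree: B1–B2, B1–B3, B1–B4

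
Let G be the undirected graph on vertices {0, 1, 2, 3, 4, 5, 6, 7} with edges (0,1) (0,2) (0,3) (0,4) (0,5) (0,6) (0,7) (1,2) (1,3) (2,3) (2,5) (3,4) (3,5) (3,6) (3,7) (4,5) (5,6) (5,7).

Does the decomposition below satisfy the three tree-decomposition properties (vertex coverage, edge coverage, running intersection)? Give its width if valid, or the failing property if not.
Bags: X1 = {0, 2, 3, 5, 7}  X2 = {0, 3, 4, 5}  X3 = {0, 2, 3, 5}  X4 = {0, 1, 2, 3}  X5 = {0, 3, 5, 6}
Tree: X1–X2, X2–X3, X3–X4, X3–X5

No — bags containing vertex 2 are not connected in the tree.

A tree decomposition must satisfy three properties: every vertex lies in some bag; for every edge, both endpoints lie together in some bag; and for every vertex, the bags containing it form a connected subtree. Here bags containing vertex 2 are not connected in the tree, so the decomposition is invalid.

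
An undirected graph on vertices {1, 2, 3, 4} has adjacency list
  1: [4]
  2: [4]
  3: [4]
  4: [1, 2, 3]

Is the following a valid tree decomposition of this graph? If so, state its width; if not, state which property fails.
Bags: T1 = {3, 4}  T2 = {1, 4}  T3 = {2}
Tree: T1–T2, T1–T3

No — edge (4,2) lies in no bag.

A tree decomposition must satisfy three properties: every vertex lies in some bag; for every edge, both endpoints lie together in some bag; and for every vertex, the bags containing it form a connected subtree. Here edge (4,2) lies in no bag, so the decomposition is invalid.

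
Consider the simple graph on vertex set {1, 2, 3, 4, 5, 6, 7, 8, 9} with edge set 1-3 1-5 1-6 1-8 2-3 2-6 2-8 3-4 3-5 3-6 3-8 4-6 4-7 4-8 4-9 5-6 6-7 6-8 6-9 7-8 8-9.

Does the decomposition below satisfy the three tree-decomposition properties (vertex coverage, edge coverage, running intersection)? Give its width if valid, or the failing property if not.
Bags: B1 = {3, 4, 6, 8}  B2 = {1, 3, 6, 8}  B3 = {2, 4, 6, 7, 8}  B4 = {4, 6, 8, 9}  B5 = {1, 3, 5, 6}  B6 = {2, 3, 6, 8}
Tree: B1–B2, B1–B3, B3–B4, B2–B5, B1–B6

No — bags containing vertex 2 are not connected in the tree.

A tree decomposition must satisfy three properties: every vertex lies in some bag; for every edge, both endpoints lie together in some bag; and for every vertex, the bags containing it form a connected subtree. Here bags containing vertex 2 are not connected in the tree, so the decomposition is invalid.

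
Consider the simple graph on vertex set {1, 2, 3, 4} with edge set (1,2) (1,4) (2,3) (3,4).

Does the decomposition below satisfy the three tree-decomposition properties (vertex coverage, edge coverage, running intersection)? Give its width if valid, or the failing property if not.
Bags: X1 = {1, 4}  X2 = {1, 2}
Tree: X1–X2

A tree decomposition must satisfy three properties: every vertex lies in some bag; for every edge, both endpoints lie together in some bag; and for every vertex, the bags containing it form a connected subtree. Here vertex 3 appears in no bag, so the decomposition is invalid.

No — vertex 3 appears in no bag.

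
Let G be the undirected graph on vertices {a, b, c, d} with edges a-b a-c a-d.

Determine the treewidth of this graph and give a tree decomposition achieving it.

Treewidth 1.
One optimal decomposition is:
Bags: B1 = {a, d}  B2 = {a, c}  B3 = {a, b}
Tree: B1–B2, B1–B3

Each bag holds 2 vertices, so the decomposition has width 1, which upper-bounds the treewidth. Any graph with an edge has treewidth ≥ 1, and G has the edge a–d. Combining the bounds, tw(G) = 1.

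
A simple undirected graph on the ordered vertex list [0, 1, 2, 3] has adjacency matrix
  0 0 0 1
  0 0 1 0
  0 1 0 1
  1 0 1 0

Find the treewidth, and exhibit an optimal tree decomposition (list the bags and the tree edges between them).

Treewidth 1.
One such decomposition:
Bags: B1 = {2, 3}  B2 = {0, 3}  B3 = {1, 2}
Tree: B1–B2, B1–B3

Every bag has size at most 2, so the width is 2 − 1 = 1 and tw(G) ≤ 1. G has an edge, so its treewidth is at least 1. Therefore the treewidth is 1.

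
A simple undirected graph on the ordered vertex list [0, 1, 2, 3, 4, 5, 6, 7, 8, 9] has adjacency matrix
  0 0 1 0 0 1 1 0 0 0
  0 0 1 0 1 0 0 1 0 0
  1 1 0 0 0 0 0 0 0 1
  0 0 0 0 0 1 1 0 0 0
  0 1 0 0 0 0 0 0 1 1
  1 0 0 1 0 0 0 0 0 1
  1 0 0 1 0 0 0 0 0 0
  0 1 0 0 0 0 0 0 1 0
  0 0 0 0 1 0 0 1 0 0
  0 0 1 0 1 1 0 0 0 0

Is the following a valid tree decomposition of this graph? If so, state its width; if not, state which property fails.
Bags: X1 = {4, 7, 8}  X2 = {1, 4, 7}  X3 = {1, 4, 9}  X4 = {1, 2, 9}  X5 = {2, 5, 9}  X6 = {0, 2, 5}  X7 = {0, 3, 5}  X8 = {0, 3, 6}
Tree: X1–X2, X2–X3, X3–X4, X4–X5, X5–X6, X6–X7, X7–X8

Yes; width 2.

Checking the three conditions: (i) the bags cover all of {0, 1, 2, 3, 4, 5, 6, 7, 8, 9}; (ii) for each edge, some bag contains both endpoints; (iii) the bags containing any fixed vertex form a subtree. All hold, so the decomposition is valid with width 3 − 1 = 2.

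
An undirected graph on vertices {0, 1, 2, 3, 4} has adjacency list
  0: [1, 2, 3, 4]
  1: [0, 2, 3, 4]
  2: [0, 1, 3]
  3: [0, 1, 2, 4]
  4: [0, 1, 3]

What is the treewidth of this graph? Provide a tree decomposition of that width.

Treewidth 3.
Bags: B1 = {0, 1, 2, 3}  B2 = {0, 1, 3, 4}
Tree: B1–B2

Every bag has size at most 4, so the width is 4 − 1 = 3 and tw(G) ≤ 3. Conversely, {0, 1, 2, 3} is a clique of size 4, and the vertices of any clique must share a bag in every tree decomposition; so some bag has ≥ 4 vertices and tw(G) ≥ 3. Therefore the treewidth is 3.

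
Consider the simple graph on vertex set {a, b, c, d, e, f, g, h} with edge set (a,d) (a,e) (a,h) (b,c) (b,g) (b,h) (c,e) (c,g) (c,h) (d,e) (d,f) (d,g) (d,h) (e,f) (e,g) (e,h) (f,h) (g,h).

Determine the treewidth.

A width-3 tree decomposition is:
Bags: B1 = {c, e, g, h}  B2 = {d, e, g, h}  B3 = {b, c, g, h}  B4 = {d, e, f, h}  B5 = {a, d, e, h}
Tree: B1–B2, B1–B3, B2–B4, B2–B5
Every bag has size at most 4, so the width is 4 − 1 = 3 and tw(G) ≤ 3. Conversely, {d, e, g, h} is a clique of size 4, and the vertices of any clique must share a bag in every tree decomposition; so some bag has ≥ 4 vertices and tw(G) ≥ 3. The upper and lower bounds meet at 3, so that is the treewidth.

3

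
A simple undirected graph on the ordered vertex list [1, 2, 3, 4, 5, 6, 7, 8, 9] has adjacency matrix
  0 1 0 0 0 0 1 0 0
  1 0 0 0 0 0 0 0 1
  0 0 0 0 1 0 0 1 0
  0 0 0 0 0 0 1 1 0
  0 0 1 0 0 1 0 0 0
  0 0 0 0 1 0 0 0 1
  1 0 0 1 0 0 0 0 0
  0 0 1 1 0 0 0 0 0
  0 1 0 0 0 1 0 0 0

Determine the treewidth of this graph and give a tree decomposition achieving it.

The largest bag has 3 vertices, giving width 2; this decomposition certifies tw(G) ≤ 2. For the lower bound, G contains the cycle 1–7–4–8–3–5–6–9–2–1, so G is not a forest; only forests have treewidth ≤ 1, hence tw(G) ≥ 2. Hence tw(G) = 2 exactly.

Treewidth 2.
Bags: B1 = {1, 4, 7}  B2 = {1, 4, 8}  B3 = {1, 3, 8}  B4 = {1, 3, 5}  B5 = {1, 5, 6}  B6 = {1, 6, 9}  B7 = {1, 2, 9}
Tree: B1–B2, B2–B3, B3–B4, B4–B5, B5–B6, B6–B7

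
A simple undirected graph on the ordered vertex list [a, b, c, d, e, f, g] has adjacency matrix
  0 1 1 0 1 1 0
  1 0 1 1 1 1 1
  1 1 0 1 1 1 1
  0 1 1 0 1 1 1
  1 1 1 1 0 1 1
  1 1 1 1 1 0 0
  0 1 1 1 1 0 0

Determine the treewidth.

A width-4 tree decomposition is:
Bags: B1 = {b, c, d, e, g}  B2 = {b, c, d, e, f}  B3 = {a, b, c, e, f}
Tree: B1–B2, B2–B3
Each bag holds 5 vertices, so the decomposition has width 4, which upper-bounds the treewidth. On the other hand G contains the 5-clique {b, c, d, e, g}. A clique must lie in a single bag of any decomposition, so no decomposition can have width below 4. Combining the bounds, tw(G) = 4.

4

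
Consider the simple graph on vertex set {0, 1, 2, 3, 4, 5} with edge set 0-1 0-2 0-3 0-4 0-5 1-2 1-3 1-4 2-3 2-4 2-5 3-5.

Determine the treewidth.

A width-3 tree decomposition is:
Bags: B1 = {0, 1, 2, 3}  B2 = {0, 2, 3, 5}  B3 = {0, 1, 2, 4}
Tree: B1–B2, B1–B3
The largest bag has 4 vertices, giving width 3; this decomposition certifies tw(G) ≤ 3. On the other hand G contains the 4-clique {0, 1, 2, 3}. A clique must lie in a single bag of any decomposition, so no decomposition can have width below 3. Combining the bounds, tw(G) = 3.

3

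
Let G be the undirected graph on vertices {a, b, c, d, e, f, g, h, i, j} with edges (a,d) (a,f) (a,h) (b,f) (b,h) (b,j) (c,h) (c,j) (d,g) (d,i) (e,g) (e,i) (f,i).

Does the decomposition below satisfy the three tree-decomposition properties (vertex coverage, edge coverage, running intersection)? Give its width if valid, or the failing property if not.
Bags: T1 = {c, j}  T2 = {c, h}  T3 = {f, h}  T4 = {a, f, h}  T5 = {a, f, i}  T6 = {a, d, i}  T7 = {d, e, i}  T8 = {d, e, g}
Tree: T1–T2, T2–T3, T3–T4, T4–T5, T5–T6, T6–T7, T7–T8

No — vertex b appears in no bag.

A tree decomposition must satisfy three properties: every vertex lies in some bag; for every edge, both endpoints lie together in some bag; and for every vertex, the bags containing it form a connected subtree. Here vertex b appears in no bag, so the decomposition is invalid.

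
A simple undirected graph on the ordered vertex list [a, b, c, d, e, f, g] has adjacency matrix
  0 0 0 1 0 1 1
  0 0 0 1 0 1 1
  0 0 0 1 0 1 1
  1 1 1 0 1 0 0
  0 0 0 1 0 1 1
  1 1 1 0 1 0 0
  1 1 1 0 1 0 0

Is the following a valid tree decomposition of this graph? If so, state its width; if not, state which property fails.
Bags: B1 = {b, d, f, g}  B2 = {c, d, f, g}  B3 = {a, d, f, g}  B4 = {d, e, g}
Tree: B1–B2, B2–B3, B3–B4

A tree decomposition must satisfy three properties: every vertex lies in some bag; for every edge, both endpoints lie together in some bag; and for every vertex, the bags containing it form a connected subtree. Here edge (f,e) lies in no bag, so the decomposition is invalid.

No — edge (f,e) lies in no bag.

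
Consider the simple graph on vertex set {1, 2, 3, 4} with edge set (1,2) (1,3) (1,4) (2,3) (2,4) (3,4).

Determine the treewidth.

A width-3 tree decomposition is:
Bags: B1 = {1, 2, 3, 4}
Tree: (single bag)
A single bag containing all 4 vertices is trivially a valid decomposition of width 3. Conversely, {1, 2, 3, 4} is a clique of size 4, and the vertices of any clique must share a bag in every tree decomposition; so some bag has ≥ 4 vertices and tw(G) ≥ 3. The upper and lower bounds meet at 3, so that is the treewidth.

3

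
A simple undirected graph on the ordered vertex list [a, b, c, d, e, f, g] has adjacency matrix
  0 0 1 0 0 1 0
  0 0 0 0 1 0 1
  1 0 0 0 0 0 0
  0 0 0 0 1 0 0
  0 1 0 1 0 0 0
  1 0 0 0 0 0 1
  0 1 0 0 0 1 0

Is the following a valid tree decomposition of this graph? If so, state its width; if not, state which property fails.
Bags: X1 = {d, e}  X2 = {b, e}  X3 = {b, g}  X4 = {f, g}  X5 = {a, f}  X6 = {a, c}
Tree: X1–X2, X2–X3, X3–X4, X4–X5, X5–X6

Every vertex of G appears in some bag (union = {a, b, c, d, e, f, g}); every edge is covered by a bag; and for each vertex v the set of bags containing v is connected in the bag tree. The decomposition is therefore valid. The largest bag has 2 vertices, so the width is 1.

Yes; width 1.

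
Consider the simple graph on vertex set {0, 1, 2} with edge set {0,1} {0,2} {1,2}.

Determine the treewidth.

2

A width-2 tree decomposition is:
Bags: B1 = {0, 1, 2}
Tree: (single bag)
A single bag containing all 3 vertices is trivially a valid decomposition of width 2. For the lower bound, the 3 vertices {0, 1, 2} are pairwise adjacent, and any tree decomposition puts a clique entirely inside one bag — forcing width ≥ 2. Therefore the treewidth is 2.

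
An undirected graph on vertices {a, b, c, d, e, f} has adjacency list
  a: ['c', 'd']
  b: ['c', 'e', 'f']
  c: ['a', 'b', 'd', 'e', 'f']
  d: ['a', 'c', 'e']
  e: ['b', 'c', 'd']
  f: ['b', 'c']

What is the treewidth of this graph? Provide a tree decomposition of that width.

Treewidth 2.
Bags: B1 = {c, d, e}  B2 = {b, c, e}  B3 = {b, c, f}  B4 = {a, c, d}
Tree: B1–B2, B2–B3, B1–B4

Every bag has size at most 3, so the width is 3 − 1 = 2 and tw(G) ≤ 2. On the other hand G contains the 3-clique {c, d, e}. A clique must lie in a single bag of any decomposition, so no decomposition can have width below 2. Hence tw(G) = 2 exactly.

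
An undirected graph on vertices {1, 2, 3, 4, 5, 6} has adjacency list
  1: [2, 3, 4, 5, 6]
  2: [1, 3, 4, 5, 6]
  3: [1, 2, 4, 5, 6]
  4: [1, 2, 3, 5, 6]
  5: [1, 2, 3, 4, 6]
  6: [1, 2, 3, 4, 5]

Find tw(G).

5

A width-5 tree decomposition is:
Bags: B1 = {1, 2, 3, 4, 5, 6}
Tree: (single bag)
With just one bag of size 6, the width is 6 − 1 = 5, so tw(G) ≤ 5. Conversely, {1, 2, 3, 4, 5, 6} is a clique of size 6, and the vertices of any clique must share a bag in every tree decomposition; so some bag has ≥ 6 vertices and tw(G) ≥ 5. Therefore the treewidth is 5.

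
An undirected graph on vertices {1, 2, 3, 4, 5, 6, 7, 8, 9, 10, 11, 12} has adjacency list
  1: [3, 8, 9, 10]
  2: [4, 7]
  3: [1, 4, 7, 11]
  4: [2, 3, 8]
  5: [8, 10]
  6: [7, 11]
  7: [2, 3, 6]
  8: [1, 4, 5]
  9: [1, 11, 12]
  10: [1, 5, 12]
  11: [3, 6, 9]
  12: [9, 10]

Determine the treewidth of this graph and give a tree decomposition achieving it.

The largest bag has 4 vertices, giving width 3; this decomposition certifies tw(G) ≤ 3. For the lower bound: the 4 vertex sets {5,10,12}, {9}, {1}, {3,4,8,11} are disjoint, each induces a connected subgraph, and every pair is joined by at least one edge of G. Contracting each set to a single vertex therefore yields K_{4} as a minor, and since treewidth is minor-monotone, tw(G) ≥ tw(K_{4}) = 3. The upper and lower bounds meet at 3, so that is the treewidth.

Treewidth 3.
One optimal decomposition is:
Bags: B1 = {5, 9, 10, 12}  B2 = {1, 5, 9, 10}  B3 = {1, 5, 8, 9}  B4 = {1, 8, 9, 11}  B5 = {1, 3, 8, 11}  B6 = {3, 4, 8, 11}  B7 = {3, 4, 6, 11}  B8 = {3, 4, 6, 7}  B9 = {2, 4, 6, 7}
Tree: B1–B2, B2–B3, B3–B4, B4–B5, B5–B6, B6–B7, B7–B8, B8–B9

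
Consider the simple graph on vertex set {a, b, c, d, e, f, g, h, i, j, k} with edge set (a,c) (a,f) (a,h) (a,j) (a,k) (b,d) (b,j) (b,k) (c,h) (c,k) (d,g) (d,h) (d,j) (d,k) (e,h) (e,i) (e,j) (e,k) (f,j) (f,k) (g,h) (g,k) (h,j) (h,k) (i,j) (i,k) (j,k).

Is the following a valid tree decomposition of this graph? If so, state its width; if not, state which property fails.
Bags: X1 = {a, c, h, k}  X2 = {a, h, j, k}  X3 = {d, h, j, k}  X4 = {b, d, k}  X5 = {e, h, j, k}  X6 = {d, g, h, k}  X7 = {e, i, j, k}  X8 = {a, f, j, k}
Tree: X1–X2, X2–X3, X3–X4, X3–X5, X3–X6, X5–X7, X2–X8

A tree decomposition must satisfy three properties: every vertex lies in some bag; for every edge, both endpoints lie together in some bag; and for every vertex, the bags containing it form a connected subtree. Here edge (j,b) lies in no bag, so the decomposition is invalid.

No — edge (j,b) lies in no bag.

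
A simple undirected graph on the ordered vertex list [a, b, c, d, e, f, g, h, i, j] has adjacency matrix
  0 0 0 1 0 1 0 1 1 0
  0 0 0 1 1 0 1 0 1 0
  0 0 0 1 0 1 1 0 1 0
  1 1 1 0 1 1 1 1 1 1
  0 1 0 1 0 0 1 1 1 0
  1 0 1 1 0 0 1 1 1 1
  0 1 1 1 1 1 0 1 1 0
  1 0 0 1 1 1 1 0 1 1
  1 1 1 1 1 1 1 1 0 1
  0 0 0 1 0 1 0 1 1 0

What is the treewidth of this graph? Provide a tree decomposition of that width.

Treewidth 4.
One such decomposition:
Bags: B1 = {d, f, g, h, i}  B2 = {d, f, h, i, j}  B3 = {d, e, g, h, i}  B4 = {a, d, f, h, i}  B5 = {c, d, f, g, i}  B6 = {b, d, e, g, i}
Tree: B1–B2, B1–B3, B1–B4, B1–B5, B3–B6

Every bag has size at most 5, so the width is 5 − 1 = 4 and tw(G) ≤ 4. Conversely, {d, e, g, h, i} is a clique of size 5, and the vertices of any clique must share a bag in every tree decomposition; so some bag has ≥ 5 vertices and tw(G) ≥ 4. Hence tw(G) = 4 exactly.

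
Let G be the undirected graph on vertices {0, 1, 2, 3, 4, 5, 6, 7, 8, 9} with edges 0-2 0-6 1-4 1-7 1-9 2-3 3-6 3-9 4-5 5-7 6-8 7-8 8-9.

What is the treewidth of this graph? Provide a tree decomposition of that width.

Each bag holds 3 vertices, so the decomposition has width 2, which upper-bounds the treewidth. For the lower bound, G contains the cycle 0–2–3–6–0, so G is not a forest; only forests have treewidth ≤ 1, hence tw(G) ≥ 2. Therefore the treewidth is 2.

Treewidth 2.
One such decomposition:
Bags: B1 = {0, 2, 6}  B2 = {2, 3, 6}  B3 = {3, 6, 8}  B4 = {3, 8, 9}  B5 = {7, 8, 9}  B6 = {1, 7, 9}  B7 = {1, 5, 7}  B8 = {1, 4, 5}
Tree: B1–B2, B2–B3, B3–B4, B4–B5, B5–B6, B6–B7, B7–B8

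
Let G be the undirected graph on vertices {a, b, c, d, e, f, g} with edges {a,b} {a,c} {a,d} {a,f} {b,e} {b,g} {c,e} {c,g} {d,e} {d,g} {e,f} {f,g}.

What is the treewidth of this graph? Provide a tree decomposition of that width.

Treewidth 3.
One such decomposition:
Bags: B1 = {a, b, e, g}  B2 = {a, c, e, g}  B3 = {a, d, e, g}  B4 = {a, e, f, g}
Tree: B1–B2, B2–B3, B3–B4

Every bag has size at most 4, so the width is 4 − 1 = 3 and tw(G) ≤ 3. For the lower bound: the 4 vertex sets {b,g}, {c,e}, {a}, {d} are disjoint, each induces a connected subgraph, and every pair is joined by at least one edge of G. Contracting each set to a single vertex therefore yields K_{4} as a minor, and since treewidth is minor-monotone, tw(G) ≥ tw(K_{4}) = 3. Hence tw(G) = 3 exactly.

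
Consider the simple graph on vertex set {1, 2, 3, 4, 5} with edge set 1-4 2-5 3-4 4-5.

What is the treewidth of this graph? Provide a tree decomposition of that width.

Treewidth 1.
Bags: B1 = {1, 4}  B2 = {3, 4}  B3 = {4, 5}  B4 = {2, 5}
Tree: B1–B2, B1–B3, B3–B4

Each bag holds 2 vertices, so the decomposition has width 1, which upper-bounds the treewidth. Since G has at least one edge (e.g. 4–1), it is not an edgeless graph, so tw(G) ≥ 1. Therefore the treewidth is 1.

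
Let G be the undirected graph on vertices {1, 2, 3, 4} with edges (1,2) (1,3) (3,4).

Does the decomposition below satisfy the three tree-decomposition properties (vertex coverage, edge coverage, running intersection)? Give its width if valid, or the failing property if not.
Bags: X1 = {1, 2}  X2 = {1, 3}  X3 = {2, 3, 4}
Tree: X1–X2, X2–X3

A tree decomposition must satisfy three properties: every vertex lies in some bag; for every edge, both endpoints lie together in some bag; and for every vertex, the bags containing it form a connected subtree. Here bags containing vertex 2 are not connected in the tree, so the decomposition is invalid.

No — bags containing vertex 2 are not connected in the tree.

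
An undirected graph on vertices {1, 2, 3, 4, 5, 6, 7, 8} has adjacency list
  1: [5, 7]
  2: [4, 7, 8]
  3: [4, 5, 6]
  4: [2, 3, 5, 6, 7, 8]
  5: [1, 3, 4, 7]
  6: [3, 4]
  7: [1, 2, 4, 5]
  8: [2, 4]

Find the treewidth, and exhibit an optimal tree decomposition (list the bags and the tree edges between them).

Treewidth 2.
Bags: B1 = {4, 5, 7}  B2 = {2, 4, 7}  B3 = {3, 4, 5}  B4 = {1, 5, 7}  B5 = {2, 4, 8}  B6 = {3, 4, 6}
Tree: B1–B2, B1–B3, B1–B4, B2–B5, B3–B6

Every bag has size at most 3, so the width is 3 − 1 = 2 and tw(G) ≤ 2. For the lower bound, the 3 vertices {1, 5, 7} are pairwise adjacent, and any tree decomposition puts a clique entirely inside one bag — forcing width ≥ 2. Therefore the treewidth is 2.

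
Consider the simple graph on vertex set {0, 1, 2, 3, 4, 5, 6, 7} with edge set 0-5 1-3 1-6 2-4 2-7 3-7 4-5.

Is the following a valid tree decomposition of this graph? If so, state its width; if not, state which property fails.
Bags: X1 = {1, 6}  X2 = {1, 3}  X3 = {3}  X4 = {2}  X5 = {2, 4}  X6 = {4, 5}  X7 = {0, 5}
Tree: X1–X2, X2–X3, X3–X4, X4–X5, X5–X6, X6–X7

A tree decomposition must satisfy three properties: every vertex lies in some bag; for every edge, both endpoints lie together in some bag; and for every vertex, the bags containing it form a connected subtree. Here vertex 7 appears in no bag, so the decomposition is invalid.

No — vertex 7 appears in no bag.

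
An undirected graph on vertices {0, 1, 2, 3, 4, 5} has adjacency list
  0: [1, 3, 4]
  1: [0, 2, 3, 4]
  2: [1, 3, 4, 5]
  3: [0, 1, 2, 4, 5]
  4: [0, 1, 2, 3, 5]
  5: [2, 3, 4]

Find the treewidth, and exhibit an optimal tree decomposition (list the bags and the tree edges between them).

Treewidth 3.
One such decomposition:
Bags: B1 = {1, 2, 3, 4}  B2 = {0, 1, 3, 4}  B3 = {2, 3, 4, 5}
Tree: B1–B2, B1–B3

Every bag has size at most 4, so the width is 4 − 1 = 3 and tw(G) ≤ 3. For the lower bound, the 4 vertices {0, 1, 3, 4} are pairwise adjacent, and any tree decomposition puts a clique entirely inside one bag — forcing width ≥ 3. Therefore the treewidth is 3.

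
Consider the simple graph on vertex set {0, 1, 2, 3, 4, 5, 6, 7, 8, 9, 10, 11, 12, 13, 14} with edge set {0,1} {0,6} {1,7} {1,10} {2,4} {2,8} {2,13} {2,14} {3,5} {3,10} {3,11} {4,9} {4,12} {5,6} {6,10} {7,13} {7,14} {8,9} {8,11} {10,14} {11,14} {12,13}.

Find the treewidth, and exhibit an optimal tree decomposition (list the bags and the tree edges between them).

The largest bag has 4 vertices, giving width 3; this decomposition certifies tw(G) ≤ 3. For the lower bound: the 4 vertex sets {0,5,6}, {3}, {10}, {1,7,11,14} are disjoint, each induces a connected subgraph, and every pair is joined by at least one edge of G. Contracting each set to a single vertex therefore yields K_{4} as a minor, and since treewidth is minor-monotone, tw(G) ≥ tw(K_{4}) = 3. Hence tw(G) = 3 exactly.

Treewidth 3.
One such decomposition:
Bags: B1 = {0, 3, 5, 6}  B2 = {0, 3, 6, 10}  B3 = {0, 1, 3, 10}  B4 = {1, 3, 10, 11}  B5 = {1, 10, 11, 14}  B6 = {1, 7, 11, 14}  B7 = {7, 8, 11, 14}  B8 = {2, 7, 8, 14}  B9 = {2, 7, 8, 13}  B10 = {2, 8, 9, 13}  B11 = {2, 4, 9, 13}  B12 = {4, 9, 12, 13}
Tree: B1–B2, B2–B3, B3–B4, B4–B5, B5–B6, B6–B7, B7–B8, B8–B9, B9–B10, B10–B11, B11–B12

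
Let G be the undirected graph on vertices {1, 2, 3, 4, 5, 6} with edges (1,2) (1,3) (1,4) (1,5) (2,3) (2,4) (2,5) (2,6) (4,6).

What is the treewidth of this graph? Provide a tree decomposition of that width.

Each bag holds 3 vertices, so the decomposition has width 2, which upper-bounds the treewidth. Conversely, {1, 2, 3} is a clique of size 3, and the vertices of any clique must share a bag in every tree decomposition; so some bag has ≥ 3 vertices and tw(G) ≥ 2. The upper and lower bounds meet at 2, so that is the treewidth.

Treewidth 2.
One optimal decomposition is:
Bags: B1 = {1, 2, 3}  B2 = {1, 2, 5}  B3 = {1, 2, 4}  B4 = {2, 4, 6}
Tree: B1–B2, B1–B3, B3–B4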